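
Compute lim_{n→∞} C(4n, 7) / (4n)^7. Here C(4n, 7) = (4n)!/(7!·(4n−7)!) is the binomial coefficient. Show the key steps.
lim = 1/7! = 1/5040

With N = 4n → ∞: C(N, 7) / N^7 = [N(N−1)…(N−6)] / (7! · N^7) = (1/7!) · 1 · (1 − 1/(4n)) · … · (1 − 6/(4n)). Each factor → 1 as N → ∞, so the limit is 1/7! = 1/5040.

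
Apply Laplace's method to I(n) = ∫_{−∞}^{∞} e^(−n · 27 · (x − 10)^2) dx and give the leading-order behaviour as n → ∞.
I(n) = sqrt(π/(27n))

Here φ(x) = 27 · (x − 10)^2 has its unique minimum at x* = 10 with φ(x*) = 0 and φ''(x*) = 54. Laplace's method gives
  I(n) ~ e^(−n φ(x*)) · sqrt(2π / (n · φ''(x*))) = sqrt(2π / (54n)) = sqrt(π/(27n)).
This is exact: substituting u = (x − 10)·sqrt(27n) gives I(n) = (1/sqrt(27n)) ∫_{−∞}^{∞} e^(−u^2) du = sqrt(π/(27n)).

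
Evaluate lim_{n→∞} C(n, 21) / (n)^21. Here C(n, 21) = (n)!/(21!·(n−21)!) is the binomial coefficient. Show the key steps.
lim = 1/21! = 1/51090942171709440000

With N = n → ∞: C(N, 21) / N^21 = [N(N−1)…(N−20)] / (21! · N^21) = (1/21!) · 1 · (1 − 1/n) · … · (1 − 20/n). Each factor → 1 as N → ∞, so the limit is 1/21! = 1/51090942171709440000.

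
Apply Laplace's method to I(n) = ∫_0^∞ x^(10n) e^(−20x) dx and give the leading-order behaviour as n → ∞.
I(n) ~ (sqrt(2π·10n) / 20) · (10n/(20e))^(10n)

Write the integrand as exp(10n ln x − 20x) and set f(x) = 10n ln x − 20x. Then f'(x) = 10n/x − 20 = 0 at x* = 10n/20, and f''(x*) = −10n/x*^2 = −20^2/(10n). Laplace's method (interior maximum) gives
  I(n) ~ e^(f(x*)) · sqrt(2π / |f''(x*)|)
        = exp(10n ln(10n/20) − 10n) · sqrt(2π · 10n / 20^2)
        = (10n/20)^(10n) e^(−10n) · sqrt(2π·10n) / 20
        = (sqrt(2π·10n) / 20) · (10n/(20e))^(10n).
This matches Γ(10n+1)/20^(10n+1) with Stirling applied to Γ.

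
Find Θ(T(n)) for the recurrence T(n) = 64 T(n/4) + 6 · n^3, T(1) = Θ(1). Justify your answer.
T(n) = Θ(n^3 log n)

log_4 64 = 3, and f(n) = 6 · n^3 = Θ(n^(log_4 64)). This is Case 2 of the master theorem: T(n) = Θ(f(n) · log n) = Θ(n^3 log n).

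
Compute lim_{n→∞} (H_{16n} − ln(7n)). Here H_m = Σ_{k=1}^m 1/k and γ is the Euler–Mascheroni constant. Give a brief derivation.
lim = ln(16/7) + γ

By Euler-Maclaurin, H_m = ln m + γ + O(1/m). So
  H_{16n} − ln(7n) = ln(16n) + γ − ln(7n) + O(1/n)
                       = ln(16/7) + γ + O(1/n).
Hence the limit is ln(16/7) + γ.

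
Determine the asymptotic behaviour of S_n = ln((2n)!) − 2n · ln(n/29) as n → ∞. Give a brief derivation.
S_n ~ 2n · (ln 58 − 1) + O(ln n)

Stirling: ln((2n)!) = 2n ln(2n) − 2n + O(ln n).
  S_n = 2n ln(2n) − 2n − 2n ln(n/29) + O(ln n)
      = 2n ln(2n) − 2n ln n + 2n ln 29 − 2n + O(ln n)
      = 2n ln 2 + 2n ln 29 − 2n + O(ln n)
      = 2n (ln 58 − 1) + O(ln n).
Numerically ln(58) − 1 ≈ 3.0604.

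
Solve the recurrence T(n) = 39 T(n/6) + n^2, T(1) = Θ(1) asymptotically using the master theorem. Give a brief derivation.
T(n) = Θ(n^(log_6 39))

Master theorem: compare f(n) = n^2 to n^(log_6 39) where log_6 39 ≈ 2.045. Since 2 < log_6 39, we have f(n) = O(n^(log_6 39 − ε)) for some ε > 0 — Case 1. Hence T(n) = Θ(n^(log_6 39)).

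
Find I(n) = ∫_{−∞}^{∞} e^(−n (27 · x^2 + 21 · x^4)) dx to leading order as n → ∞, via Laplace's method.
I(n) ~ sqrt(π/(27n))

φ(x) = 27 · x^2 + 21 · x^4 has its unique global minimum at x* = 0 (since φ'(x) = 54x + 84x^3 = 0 only at x = 0 for real x with both coefficients positive, and φ → ∞ as |x| → ∞). At x* = 0, φ(0) = 0 and φ''(0) = 54. Laplace's method then gives
  I(n) ~ sqrt(2π / (n · φ''(0))) · e^(−n φ(0)) = sqrt(2π / (54n)) = sqrt(π/(27n)).
The 21 · x^4 term contributes only at subleading order (an O(1/n) relative correction).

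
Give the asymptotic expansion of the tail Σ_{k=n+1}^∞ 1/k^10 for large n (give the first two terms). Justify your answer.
Σ_{k>n} 1/k^10 = 1/(9 · n^9) − 1/(2 · n^10) + O(1/n^11)

Compare to the integral: ∫_{n}^∞ x^(−10) dx = [−x^(−9)/9]_{n}^∞ = 1/((10−1)·n^9). The Euler-Maclaurin correction adds −f(n)/2 = −1/(2·n^10). Euler-Maclaurin then gives
  Σ_{k>n} 1/k^10 = ∫_{n}^∞ dx/x^10 − 1/(2·n^10) + O(1/n^11).
(Equivalently this is ζ(10) − Σ_{k≤n} 1/k^10.)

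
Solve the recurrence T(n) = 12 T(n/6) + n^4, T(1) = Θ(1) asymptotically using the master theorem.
T(n) = Θ(n^4)

log_6 12 ≈ 1.387. f(n) = n^4 dominates n^(log_6 12) since 4 > 1.387, and the regularity condition a·f(n/b) = 12·(n/6)^4 = (12/1296)·n^4 ≤ c·f(n) holds with c = 12/1296 ≈ 0.00926 < 1. So this is Case 3: T(n) = Θ(f(n)) = Θ(n^4).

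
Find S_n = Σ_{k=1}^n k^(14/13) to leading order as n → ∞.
S_n ~ (13/27) · n^(27/13)

Integral comparison: Σ_{k=1}^n k^(14/13) = ∫_0^n x^(14/13) dx + O(n^(14/13)). The integral is n^(1 + 14/13) / (1 + 14/13) = n^((14+13)/13) / ((14+13)/13) = (13/27) · n^(27/13).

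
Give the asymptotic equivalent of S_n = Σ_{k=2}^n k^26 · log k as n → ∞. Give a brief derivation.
S_n ~ n^27 log n / 27 − n^27 / 729

By integral comparison, S_n = ∫_1^n x^26 · log x dx + O(n^26 · log n). For the integral, ∫ x^26 log x dx = n^27 log n / 27 − n^27/729 (integration by parts). Hence S_n ~ n^27 log n / 27 − n^27 / 729.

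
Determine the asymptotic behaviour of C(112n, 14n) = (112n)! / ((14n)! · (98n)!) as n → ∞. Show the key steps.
C(112n, 14n) ~ (16777216/823543)^(14n) · sqrt(4/(7π·14n))

Write N = 14n. Apply Stirling to each factorial:
  (8N)! ~ sqrt(2π·8N) · (8N/e)^(8N),
  N! ~ sqrt(2π N) · (N/e)^N,
  (7N)! ~ sqrt(2π·7N) · (7N/e)^(7N).
The exponential factors combine to (8N)^(8N) / (N^N · (7N)^(7N)) = 8^(8N)/7^(7N) = (8^8/7^7)^N = (16777216/823543)^N.
The square-root prefactors combine to sqrt(2π·8N) / (sqrt(2π N)·sqrt(2π·7N)) = sqrt(8 / (2π·7·N)) = sqrt(4/(7π·14n)).
Substituting N = 14n: C(112n, 14n) ~ (16777216/823543)^(14n) · sqrt(4/(7π·14n)).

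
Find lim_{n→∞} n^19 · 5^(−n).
lim = 0

Exponentials with base > 1 dominate every fixed polynomial: for any fixed c, n^c / 5^n → 0 as n → ∞ (e.g. by the ratio test, or by writing 5^n = e^(n ln 5) and noting e^(n ln 5) / n^c → ∞). Hence n^19 · 5^(−n) = n^19 / 5^n → 0.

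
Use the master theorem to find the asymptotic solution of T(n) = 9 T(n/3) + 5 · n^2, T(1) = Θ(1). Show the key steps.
T(n) = Θ(n^2 log n)

log_3 9 = 2, and f(n) = 5 · n^2 = Θ(n^(log_3 9)). This is Case 2 of the master theorem: T(n) = Θ(f(n) · log n) = Θ(n^2 log n).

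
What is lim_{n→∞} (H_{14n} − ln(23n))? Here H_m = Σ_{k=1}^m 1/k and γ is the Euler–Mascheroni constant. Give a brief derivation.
lim = ln(14/23) + γ

By Euler-Maclaurin, H_m = ln m + γ + O(1/m). So
  H_{14n} − ln(23n) = ln(14n) + γ − ln(23n) + O(1/n)
                       = ln(14/23) + γ + O(1/n).
Hence the limit is ln(14/23) + γ.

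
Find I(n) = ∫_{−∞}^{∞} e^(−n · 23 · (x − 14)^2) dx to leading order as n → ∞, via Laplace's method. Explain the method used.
I(n) = sqrt(π/(23n))

Here φ(x) = 23 · (x − 14)^2 has its unique minimum at x* = 14 with φ(x*) = 0 and φ''(x*) = 46. Laplace's method gives
  I(n) ~ e^(−n φ(x*)) · sqrt(2π / (n · φ''(x*))) = sqrt(2π / (46n)) = sqrt(π/(23n)).
This is exact: substituting u = (x − 14)·sqrt(23n) gives I(n) = (1/sqrt(23n)) ∫_{−∞}^{∞} e^(−u^2) du = sqrt(π/(23n)).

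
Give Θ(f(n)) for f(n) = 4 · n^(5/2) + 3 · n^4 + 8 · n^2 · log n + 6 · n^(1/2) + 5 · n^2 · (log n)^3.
f(n) ∈ Θ(n^4)

Compare the terms by growth order. For large n, n^a · (log n)^b dominates n^a' · (log n)^b' iff a > a', or (a = a' and b > b'). Ranking the 5 terms shows the dominant one is 3 · n^4. Hence f(n) ∈ Θ(n^4).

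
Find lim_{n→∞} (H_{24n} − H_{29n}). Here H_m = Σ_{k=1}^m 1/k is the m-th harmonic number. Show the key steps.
lim = ln(24/29)

Euler-Maclaurin gives H_m = ln m + γ + 1/(2m) + O(1/m^2). The γ and O(1/m) terms cancel in the difference:
  H_{24n} − H_{29n} = ln(24n) − ln(29n) + O(1/n) = ln(24/29) + O(1/n).
Hence the limit is ln(24/29).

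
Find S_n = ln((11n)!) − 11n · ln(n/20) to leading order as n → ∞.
S_n ~ 11n · (ln 220 − 1) + O(ln n)

Stirling: ln((11n)!) = 11n ln(11n) − 11n + O(ln n).
  S_n = 11n ln(11n) − 11n − 11n ln(n/20) + O(ln n)
      = 11n ln(11n) − 11n ln n + 11n ln 20 − 11n + O(ln n)
      = 11n ln 11 + 11n ln 20 − 11n + O(ln n)
      = 11n (ln 220 − 1) + O(ln n).
Numerically ln(220) − 1 ≈ 4.3936.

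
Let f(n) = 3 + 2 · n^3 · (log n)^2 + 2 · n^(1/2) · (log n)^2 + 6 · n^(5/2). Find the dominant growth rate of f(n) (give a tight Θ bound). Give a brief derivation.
f(n) ∈ Θ(n^3 · (log n)^2)

Compare the terms by growth order. For large n, n^a · (log n)^b dominates n^a' · (log n)^b' iff a > a', or (a = a' and b > b'). Ranking the 4 terms shows the dominant one is 2 · n^3 · (log n)^2. Hence f(n) ∈ Θ(n^3 · (log n)^2).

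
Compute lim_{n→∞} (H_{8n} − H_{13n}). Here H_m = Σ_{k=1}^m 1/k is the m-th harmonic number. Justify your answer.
lim = ln(8/13)

Euler-Maclaurin gives H_m = ln m + γ + 1/(2m) + O(1/m^2). The γ and O(1/m) terms cancel in the difference:
  H_{8n} − H_{13n} = ln(8n) − ln(13n) + O(1/n) = ln(8/13) + O(1/n).
Hence the limit is ln(8/13).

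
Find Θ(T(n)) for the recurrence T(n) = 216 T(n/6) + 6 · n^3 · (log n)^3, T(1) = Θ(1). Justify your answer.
T(n) = Θ(n^3 · (log n)^4)

Here log_6 216 = 3 and f(n) = 6 · n^3 · (log n)^3 = Θ(n^(log_6 216) · (log n)^3). This is the extended Case 2 of the master theorem (f matches the critical exponent up to log factors), giving T(n) = Θ(n^(log_6 216) · (log n)^(3+1)) = Θ(n^3 · (log n)^4).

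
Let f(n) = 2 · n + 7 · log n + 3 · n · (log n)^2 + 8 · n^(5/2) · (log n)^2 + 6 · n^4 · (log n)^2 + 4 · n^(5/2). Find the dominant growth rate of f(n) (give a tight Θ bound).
f(n) ∈ Θ(n^4 · (log n)^2)

Compare the terms by growth order. For large n, n^a · (log n)^b dominates n^a' · (log n)^b' iff a > a', or (a = a' and b > b'). Ranking the 6 terms shows the dominant one is 6 · n^4 · (log n)^2. Hence f(n) ∈ Θ(n^4 · (log n)^2).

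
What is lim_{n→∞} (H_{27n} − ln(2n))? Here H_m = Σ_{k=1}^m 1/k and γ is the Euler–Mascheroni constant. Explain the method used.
lim = ln(27/2) + γ

By Euler-Maclaurin, H_m = ln m + γ + O(1/m). So
  H_{27n} − ln(2n) = ln(27n) + γ − ln(2n) + O(1/n)
                       = ln(27/2) + γ + O(1/n).
Hence the limit is ln(27/2) + γ.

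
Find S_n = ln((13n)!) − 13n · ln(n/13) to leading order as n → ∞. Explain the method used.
S_n ~ 13n · (ln 169 − 1) + O(ln n)

Stirling: ln((13n)!) = 13n ln(13n) − 13n + O(ln n).
  S_n = 13n ln(13n) − 13n − 13n ln(n/13) + O(ln n)
      = 13n ln(13n) − 13n ln n + 13n ln 13 − 13n + O(ln n)
      = 13n ln 13 + 13n ln 13 − 13n + O(ln n)
      = 13n (ln 169 − 1) + O(ln n).
Numerically ln(169) − 1 ≈ 4.1299.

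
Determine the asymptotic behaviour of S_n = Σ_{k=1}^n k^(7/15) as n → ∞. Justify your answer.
S_n ~ (15/22) · n^(22/15)

Integral comparison: Σ_{k=1}^n k^(7/15) = ∫_0^n x^(7/15) dx + O(n^(7/15)). The integral is n^(1 + 7/15) / (1 + 7/15) = n^((7+15)/15) / ((7+15)/15) = (15/22) · n^(22/15).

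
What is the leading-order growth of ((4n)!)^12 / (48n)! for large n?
((4n)!)^12/(48n)! ~ ((2π·4n)^(11/2) / sqrt(12)) · 12^(−12·4n)  →  0

Write N = 4n. Stirling: N! ~ sqrt(2π N)(N/e)^N and (12N)! ~ sqrt(2π·12N)·(12N/e)^(12N).
  (N!)^12/(12N)! ~ (2π N)^(12/2) (N/e)^(12N) / [sqrt(2π·12N) (12N/e)^(12N)]
     = (2π N)^(12/2) / sqrt(2π·12N) · (N/(12N))^(12N)
     = (2π N)^((12−1)/2) / sqrt(12) · 12^(−12N).
Since 12^12 > 1, the factor 12^(−12N) decays exponentially, so the ratio → 0. Substituting N = 4n gives the stated form.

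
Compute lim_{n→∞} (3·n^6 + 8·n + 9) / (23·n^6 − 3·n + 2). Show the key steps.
lim = 3/23

For large n the leading n^6 terms dominate both numerator and denominator. Dividing top and bottom by n^6, every other term tends to 0, leaving 3/23.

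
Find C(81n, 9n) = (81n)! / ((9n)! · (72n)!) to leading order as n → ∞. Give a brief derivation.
C(81n, 9n) ~ (387420489/16777216)^(9n) · sqrt(9/(16π·9n))

Write N = 9n. Apply Stirling to each factorial:
  (9N)! ~ sqrt(2π·9N) · (9N/e)^(9N),
  N! ~ sqrt(2π N) · (N/e)^N,
  (8N)! ~ sqrt(2π·8N) · (8N/e)^(8N).
The exponential factors combine to (9N)^(9N) / (N^N · (8N)^(8N)) = 9^(9N)/8^(8N) = (9^9/8^8)^N = (387420489/16777216)^N.
The square-root prefactors combine to sqrt(2π·9N) / (sqrt(2π N)·sqrt(2π·8N)) = sqrt(9 / (2π·8·N)) = sqrt(9/(16π·9n)).
Substituting N = 9n: C(81n, 9n) ~ (387420489/16777216)^(9n) · sqrt(9/(16π·9n)).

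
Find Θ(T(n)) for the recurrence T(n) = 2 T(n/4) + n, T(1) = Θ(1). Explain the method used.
T(n) = Θ(n)

log_4 2 ≈ 0.500. f(n) = n dominates n^(log_4 2) since 1 > 0.500, and the regularity condition a·f(n/b) = 2·(n/4)^1 = (2/4)·n ≤ c·f(n) holds with c = 2/4 ≈ 0.5 < 1. So this is Case 3: T(n) = Θ(f(n)) = Θ(n).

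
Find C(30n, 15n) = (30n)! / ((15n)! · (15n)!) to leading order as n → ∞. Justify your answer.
C(30n, 15n) ~ (4)^(15n) · sqrt(1/(π·15n))

Write N = 15n. Apply Stirling to each factorial:
  (2N)! ~ sqrt(2π·2N) · (2N/e)^(2N),
  N! ~ sqrt(2π N) · (N/e)^N,
  (1N)! ~ sqrt(2π·1N) · (1N/e)^(1N).
The exponential factors combine to (2N)^(2N) / (N^N · (1N)^(1N)) = 2^(2N)/1^(1N) = (2^2/1^1)^N = (4)^N.
The square-root prefactors combine to sqrt(2π·2N) / (sqrt(2π N)·sqrt(2π·1N)) = sqrt(2 / (2π·1·N)) = sqrt(1/(π·15n)).
Substituting N = 15n: C(30n, 15n) ~ (4)^(15n) · sqrt(1/(π·15n)).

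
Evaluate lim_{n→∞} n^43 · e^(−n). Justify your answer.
lim = 0

Exponentials with base > 1 dominate every fixed polynomial: for any fixed c, n^c / e^n → 0 as n → ∞ (e.g. by the ratio test, or since e^n grows faster than any power of n). Hence n^43 · e^(−n) = n^43 / e^n → 0.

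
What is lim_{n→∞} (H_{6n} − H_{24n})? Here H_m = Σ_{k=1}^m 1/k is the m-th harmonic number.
lim = ln(6/24) = −ln 4

Euler-Maclaurin gives H_m = ln m + γ + 1/(2m) + O(1/m^2). The γ and O(1/m) terms cancel in the difference:
  H_{6n} − H_{24n} = ln(6n) − ln(24n) + O(1/n) = ln(6/24) + O(1/n).
Hence the limit is ln(6/24) = −ln 4.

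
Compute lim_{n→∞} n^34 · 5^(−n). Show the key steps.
lim = 0

Exponentials with base > 1 dominate every fixed polynomial: for any fixed c, n^c / 5^n → 0 as n → ∞ (e.g. by the ratio test, or by writing 5^n = e^(n ln 5) and noting e^(n ln 5) / n^c → ∞). Hence n^34 · 5^(−n) = n^34 / 5^n → 0.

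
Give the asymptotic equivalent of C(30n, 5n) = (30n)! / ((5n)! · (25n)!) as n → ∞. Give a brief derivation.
C(30n, 5n) ~ (46656/3125)^(5n) · sqrt(3/(5π·5n))

Write N = 5n. Apply Stirling to each factorial:
  (6N)! ~ sqrt(2π·6N) · (6N/e)^(6N),
  N! ~ sqrt(2π N) · (N/e)^N,
  (5N)! ~ sqrt(2π·5N) · (5N/e)^(5N).
The exponential factors combine to (6N)^(6N) / (N^N · (5N)^(5N)) = 6^(6N)/5^(5N) = (6^6/5^5)^N = (46656/3125)^N.
The square-root prefactors combine to sqrt(2π·6N) / (sqrt(2π N)·sqrt(2π·5N)) = sqrt(6 / (2π·5·N)) = sqrt(3/(5π·5n)).
Substituting N = 5n: C(30n, 5n) ~ (46656/3125)^(5n) · sqrt(3/(5π·5n)).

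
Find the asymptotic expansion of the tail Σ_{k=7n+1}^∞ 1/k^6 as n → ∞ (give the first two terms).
Σ_{k>7n} 1/k^6 = 1/(5 · (7n)^5) − 1/(2 · (7n)^6) + O(1/(7n)^7)

Compare to the integral: ∫_{7n}^∞ x^(−6) dx = [−x^(−5)/5]_{7n}^∞ = 1/((6−1)·(7n)^5). The Euler-Maclaurin correction adds −f(7n)/2 = −1/(2·(7n)^6). Euler-Maclaurin then gives
  Σ_{k>7n} 1/k^6 = ∫_{7n}^∞ dx/x^6 − 1/(2·(7n)^6) + O(1/(7n)^7).
(Equivalently this is ζ(6) − Σ_{k≤7n} 1/k^6.)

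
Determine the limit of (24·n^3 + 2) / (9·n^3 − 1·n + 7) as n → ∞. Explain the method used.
lim = 24/9 = 8/3

For large n the leading n^3 terms dominate both numerator and denominator. Dividing top and bottom by n^3, every other term tends to 0, leaving 24/9 = 8/3.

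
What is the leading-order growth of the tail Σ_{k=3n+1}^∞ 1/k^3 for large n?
Σ_{k>3n} 1/k^3 ~ 1/(2 · (3n)^2)

Compare to the integral: ∫_{3n}^∞ x^(−3) dx = [−x^(−2)/2]_{3n}^∞ = 1/((3−1)·(3n)^2). Euler-Maclaurin then gives
  Σ_{k>3n} 1/k^3 = ∫_{3n}^∞ dx/x^3 − 1/(2·(3n)^3) + O(1/(3n)^4).
(Equivalently this is ζ(3) − Σ_{k≤3n} 1/k^3.)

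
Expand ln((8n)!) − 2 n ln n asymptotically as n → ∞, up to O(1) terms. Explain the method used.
ln((8n)!) − 2 n ln n = 6 n ln n + 8(ln 8 − 1) n + (1/2) ln(2π·8n) + O(1/n)

Stirling: ln((8n)!) = 8n ln(8n) − 8n + (1/2) ln(2π·8n) + O(1/n).
Expand 8n ln(8n) = 8n (ln n + ln 8) = 8n ln n + 8n ln 8.
Subtract 2n ln n: leading term is (8 − 2) n ln n = 6 n ln n. The next term is 8n ln 8 − 8n = 8(ln 8 − 1) n. Then the (1/2) ln(2π·8n) correction.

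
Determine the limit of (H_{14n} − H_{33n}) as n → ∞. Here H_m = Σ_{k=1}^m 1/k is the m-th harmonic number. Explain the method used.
lim = ln(14/33)

Euler-Maclaurin gives H_m = ln m + γ + 1/(2m) + O(1/m^2). The γ and O(1/m) terms cancel in the difference:
  H_{14n} − H_{33n} = ln(14n) − ln(33n) + O(1/n) = ln(14/33) + O(1/n).
Hence the limit is ln(14/33).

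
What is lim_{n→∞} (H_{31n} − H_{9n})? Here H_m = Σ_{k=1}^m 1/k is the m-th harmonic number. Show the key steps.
lim = ln(31/9)

Euler-Maclaurin gives H_m = ln m + γ + 1/(2m) + O(1/m^2). The γ and O(1/m) terms cancel in the difference:
  H_{31n} − H_{9n} = ln(31n) − ln(9n) + O(1/n) = ln(31/9) + O(1/n).
Hence the limit is ln(31/9).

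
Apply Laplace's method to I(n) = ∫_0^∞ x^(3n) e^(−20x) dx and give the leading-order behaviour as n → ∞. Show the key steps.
I(n) ~ (sqrt(2π·3n) / 20) · (3n/(20e))^(3n)

Write the integrand as exp(3n ln x − 20x) and set f(x) = 3n ln x − 20x. Then f'(x) = 3n/x − 20 = 0 at x* = 3n/20, and f''(x*) = −3n/x*^2 = −20^2/(3n). Laplace's method (interior maximum) gives
  I(n) ~ e^(f(x*)) · sqrt(2π / |f''(x*)|)
        = exp(3n ln(3n/20) − 3n) · sqrt(2π · 3n / 20^2)
        = (3n/20)^(3n) e^(−3n) · sqrt(2π·3n) / 20
        = (sqrt(2π·3n) / 20) · (3n/(20e))^(3n).
This matches Γ(3n+1)/20^(3n+1) with Stirling applied to Γ.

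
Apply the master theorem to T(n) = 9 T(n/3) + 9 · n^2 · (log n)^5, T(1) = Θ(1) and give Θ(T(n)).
T(n) = Θ(n^2 · (log n)^6)

Here log_3 9 = 2 and f(n) = 9 · n^2 · (log n)^5 = Θ(n^(log_3 9) · (log n)^5). This is the extended Case 2 of the master theorem (f matches the critical exponent up to log factors), giving T(n) = Θ(n^(log_3 9) · (log n)^(5+1)) = Θ(n^2 · (log n)^6).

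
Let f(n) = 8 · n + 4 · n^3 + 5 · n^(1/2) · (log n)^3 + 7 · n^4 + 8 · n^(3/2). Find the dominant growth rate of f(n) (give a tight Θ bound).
f(n) ∈ Θ(n^4)

Compare the terms by growth order. For large n, n^a · (log n)^b dominates n^a' · (log n)^b' iff a > a', or (a = a' and b > b'). Ranking the 5 terms shows the dominant one is 7 · n^4. Hence f(n) ∈ Θ(n^4).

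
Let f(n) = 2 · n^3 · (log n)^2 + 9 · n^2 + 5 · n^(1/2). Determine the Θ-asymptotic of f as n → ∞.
f(n) ∈ Θ(n^3 · (log n)^2)

Compare the terms by growth order. For large n, n^a · (log n)^b dominates n^a' · (log n)^b' iff a > a', or (a = a' and b > b'). Ranking the 3 terms shows the dominant one is 2 · n^3 · (log n)^2. Hence f(n) ∈ Θ(n^3 · (log n)^2).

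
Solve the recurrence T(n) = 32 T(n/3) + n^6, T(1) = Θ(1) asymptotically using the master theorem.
T(n) = Θ(n^6)

log_3 32 ≈ 3.155. f(n) = n^6 dominates n^(log_3 32) since 6 > 3.155, and the regularity condition a·f(n/b) = 32·(n/3)^6 = (32/729)·n^6 ≤ c·f(n) holds with c = 32/729 ≈ 0.0439 < 1. So this is Case 3: T(n) = Θ(f(n)) = Θ(n^6).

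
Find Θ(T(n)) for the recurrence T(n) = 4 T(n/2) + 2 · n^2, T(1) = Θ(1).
T(n) = Θ(n^2 log n)

log_2 4 = 2, and f(n) = 2 · n^2 = Θ(n^(log_2 4)). This is Case 2 of the master theorem: T(n) = Θ(f(n) · log n) = Θ(n^2 log n).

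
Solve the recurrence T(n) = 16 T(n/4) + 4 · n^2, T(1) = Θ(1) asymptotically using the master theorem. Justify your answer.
T(n) = Θ(n^2 log n)

log_4 16 = 2, and f(n) = 4 · n^2 = Θ(n^(log_4 16)). This is Case 2 of the master theorem: T(n) = Θ(f(n) · log n) = Θ(n^2 log n).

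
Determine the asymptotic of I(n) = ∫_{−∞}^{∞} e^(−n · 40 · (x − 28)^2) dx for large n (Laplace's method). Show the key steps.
I(n) = sqrt(π/(40n))

Here φ(x) = 40 · (x − 28)^2 has its unique minimum at x* = 28 with φ(x*) = 0 and φ''(x*) = 80. Laplace's method gives
  I(n) ~ e^(−n φ(x*)) · sqrt(2π / (n · φ''(x*))) = sqrt(2π / (80n)) = sqrt(π/(40n)).
This is exact: substituting u = (x − 28)·sqrt(40n) gives I(n) = (1/sqrt(40n)) ∫_{−∞}^{∞} e^(−u^2) du = sqrt(π/(40n)).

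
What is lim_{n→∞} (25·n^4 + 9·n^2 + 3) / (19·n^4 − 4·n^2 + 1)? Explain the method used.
lim = 25/19

For large n the leading n^4 terms dominate both numerator and denominator. Dividing top and bottom by n^4, every other term tends to 0, leaving 25/19.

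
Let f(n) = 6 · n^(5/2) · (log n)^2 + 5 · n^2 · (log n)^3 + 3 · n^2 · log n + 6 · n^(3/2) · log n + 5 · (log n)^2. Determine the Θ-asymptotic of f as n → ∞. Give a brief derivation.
f(n) ∈ Θ(n^(5/2) · (log n)^2)

Compare the terms by growth order. For large n, n^a · (log n)^b dominates n^a' · (log n)^b' iff a > a', or (a = a' and b > b'). Ranking the 5 terms shows the dominant one is 6 · n^(5/2) · (log n)^2. Hence f(n) ∈ Θ(n^(5/2) · (log n)^2).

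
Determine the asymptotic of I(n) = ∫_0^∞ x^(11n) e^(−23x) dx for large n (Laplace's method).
I(n) ~ (sqrt(2π·11n) / 23) · (11n/(23e))^(11n)

Write the integrand as exp(11n ln x − 23x) and set f(x) = 11n ln x − 23x. Then f'(x) = 11n/x − 23 = 0 at x* = 11n/23, and f''(x*) = −11n/x*^2 = −23^2/(11n). Laplace's method (interior maximum) gives
  I(n) ~ e^(f(x*)) · sqrt(2π / |f''(x*)|)
        = exp(11n ln(11n/23) − 11n) · sqrt(2π · 11n / 23^2)
        = (11n/23)^(11n) e^(−11n) · sqrt(2π·11n) / 23
        = (sqrt(2π·11n) / 23) · (11n/(23e))^(11n).
This matches Γ(11n+1)/23^(11n+1) with Stirling applied to Γ.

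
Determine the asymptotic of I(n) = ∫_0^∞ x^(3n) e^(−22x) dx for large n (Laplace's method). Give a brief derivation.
I(n) ~ (sqrt(2π·3n) / 22) · (3n/(22e))^(3n)

Write the integrand as exp(3n ln x − 22x) and set f(x) = 3n ln x − 22x. Then f'(x) = 3n/x − 22 = 0 at x* = 3n/22, and f''(x*) = −3n/x*^2 = −22^2/(3n). Laplace's method (interior maximum) gives
  I(n) ~ e^(f(x*)) · sqrt(2π / |f''(x*)|)
        = exp(3n ln(3n/22) − 3n) · sqrt(2π · 3n / 22^2)
        = (3n/22)^(3n) e^(−3n) · sqrt(2π·3n) / 22
        = (sqrt(2π·3n) / 22) · (3n/(22e))^(3n).
This matches Γ(3n+1)/22^(3n+1) with Stirling applied to Γ.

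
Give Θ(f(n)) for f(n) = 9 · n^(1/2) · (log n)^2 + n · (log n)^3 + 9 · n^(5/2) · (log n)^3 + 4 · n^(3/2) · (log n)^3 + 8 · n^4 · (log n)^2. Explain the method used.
f(n) ∈ Θ(n^4 · (log n)^2)

Compare the terms by growth order. For large n, n^a · (log n)^b dominates n^a' · (log n)^b' iff a > a', or (a = a' and b > b'). Ranking the 5 terms shows the dominant one is 8 · n^4 · (log n)^2. Hence f(n) ∈ Θ(n^4 · (log n)^2).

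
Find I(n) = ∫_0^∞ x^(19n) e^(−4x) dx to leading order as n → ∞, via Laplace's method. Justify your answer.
I(n) ~ (sqrt(2π·19n) / 4) · (19n/(4e))^(19n)

Write the integrand as exp(19n ln x − 4x) and set f(x) = 19n ln x − 4x. Then f'(x) = 19n/x − 4 = 0 at x* = 19n/4, and f''(x*) = −19n/x*^2 = −4^2/(19n). Laplace's method (interior maximum) gives
  I(n) ~ e^(f(x*)) · sqrt(2π / |f''(x*)|)
        = exp(19n ln(19n/4) − 19n) · sqrt(2π · 19n / 4^2)
        = (19n/4)^(19n) e^(−19n) · sqrt(2π·19n) / 4
        = (sqrt(2π·19n) / 4) · (19n/(4e))^(19n).
This matches Γ(19n+1)/4^(19n+1) with Stirling applied to Γ.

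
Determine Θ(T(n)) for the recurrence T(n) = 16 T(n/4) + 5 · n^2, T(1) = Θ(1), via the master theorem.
T(n) = Θ(n^2 log n)

log_4 16 = 2, and f(n) = 5 · n^2 = Θ(n^(log_4 16)). This is Case 2 of the master theorem: T(n) = Θ(f(n) · log n) = Θ(n^2 log n).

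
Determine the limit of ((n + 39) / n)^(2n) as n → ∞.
lim = e^78

Rewrite as (1 + 39/n)^(2n). By the standard limit (1 + x/n)^n → e^x, we have (1 + 39/n)^n → e^39, and raising to the 2nd power gives e^78.
More precisely, ln[(1 + 39/n)^(2n)] = 2n · ln(1 + 39/n) = 2n · (39/n + O(1/n^2)) = 78 + O(1/n) → 78.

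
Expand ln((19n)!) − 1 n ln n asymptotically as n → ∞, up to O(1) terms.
ln((19n)!) − 1 n ln n = 18 n ln n + 19(ln 19 − 1) n + (1/2) ln(2π·19n) + O(1/n)

Stirling: ln((19n)!) = 19n ln(19n) − 19n + (1/2) ln(2π·19n) + O(1/n).
Expand 19n ln(19n) = 19n (ln n + ln 19) = 19n ln n + 19n ln 19.
Subtract 1n ln n: leading term is (19 − 1) n ln n = 18 n ln n. The next term is 19n ln 19 − 19n = 19(ln 19 − 1) n. Then the (1/2) ln(2π·19n) correction.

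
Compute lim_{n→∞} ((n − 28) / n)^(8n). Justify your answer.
lim = e^(−224)

Rewrite as (1 − 28/n)^(8n). By the standard limit (1 + x/n)^n → e^x, we have (1 − 28/n)^n → e^(−28), and raising to the 8th power gives e^(−224).
More precisely, ln[(1 − 28/n)^(8n)] = 8n · ln(1 − 28/n) = 8n · (-28/n + O(1/n^2)) = -224 + O(1/n) → -224.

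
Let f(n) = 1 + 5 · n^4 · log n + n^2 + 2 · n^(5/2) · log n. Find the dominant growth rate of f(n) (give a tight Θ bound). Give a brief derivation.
f(n) ∈ Θ(n^4 · log n)

Compare the terms by growth order. For large n, n^a · (log n)^b dominates n^a' · (log n)^b' iff a > a', or (a = a' and b > b'). Ranking the 4 terms shows the dominant one is 5 · n^4 · log n. Hence f(n) ∈ Θ(n^4 · log n).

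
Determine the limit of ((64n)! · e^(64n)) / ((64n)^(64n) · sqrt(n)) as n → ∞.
lim = sqrt(2π·64)

Stirling: (64n)! ~ sqrt(2π·64n) · (64n/e)^(64n). Hence
  (64n)! · e^(64n) / (64n)^(64n) ~ sqrt(2π·64n).
Dividing by sqrt(n): sqrt(2π·64n) / sqrt(n) = sqrt(2π·64) · n^((1−1)/2), so the limit is sqrt(2π·64).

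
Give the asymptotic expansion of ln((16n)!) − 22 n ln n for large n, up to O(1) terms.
ln((16n)!) − 22 n ln n = −6 n ln n + 16(ln 16 − 1) n + (1/2) ln(2π·16n) + O(1/n)

Stirling: ln((16n)!) = 16n ln(16n) − 16n + (1/2) ln(2π·16n) + O(1/n).
Expand 16n ln(16n) = 16n (ln n + ln 16) = 16n ln n + 16n ln 16.
Subtract 22n ln n: leading term is (16 − 22) n ln n = −6 n ln n. The next term is 16n ln 16 − 16n = 16(ln 16 − 1) n. Then the (1/2) ln(2π·16n) correction.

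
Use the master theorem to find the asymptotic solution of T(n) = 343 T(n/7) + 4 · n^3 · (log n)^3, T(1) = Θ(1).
T(n) = Θ(n^3 · (log n)^4)

Here log_7 343 = 3 and f(n) = 4 · n^3 · (log n)^3 = Θ(n^(log_7 343) · (log n)^3). This is the extended Case 2 of the master theorem (f matches the critical exponent up to log factors), giving T(n) = Θ(n^(log_7 343) · (log n)^(3+1)) = Θ(n^3 · (log n)^4).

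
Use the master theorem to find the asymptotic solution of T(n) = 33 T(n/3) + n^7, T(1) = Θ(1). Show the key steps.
T(n) = Θ(n^7)

log_3 33 ≈ 3.183. f(n) = n^7 dominates n^(log_3 33) since 7 > 3.183, and the regularity condition a·f(n/b) = 33·(n/3)^7 = (33/2187)·n^7 ≤ c·f(n) holds with c = 33/2187 ≈ 0.0151 < 1. So this is Case 3: T(n) = Θ(f(n)) = Θ(n^7).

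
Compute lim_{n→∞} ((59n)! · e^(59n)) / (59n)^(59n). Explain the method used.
lim = ∞

Stirling: (59n)! ~ sqrt(2π·59n) · (59n/e)^(59n). Hence
  (59n)! · e^(59n) / (59n)^(59n) ~ sqrt(2π·59n) = sqrt(2π·59) · sqrt(n) → ∞.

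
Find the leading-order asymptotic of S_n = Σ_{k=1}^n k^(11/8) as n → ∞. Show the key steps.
S_n ~ (8/19) · n^(19/8)

Integral comparison: Σ_{k=1}^n k^(11/8) = ∫_0^n x^(11/8) dx + O(n^(11/8)). The integral is n^(1 + 11/8) / (1 + 11/8) = n^((11+8)/8) / ((11+8)/8) = (8/19) · n^(19/8).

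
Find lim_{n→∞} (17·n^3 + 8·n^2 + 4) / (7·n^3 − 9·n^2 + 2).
lim = 17/7

For large n the leading n^3 terms dominate both numerator and denominator. Dividing top and bottom by n^3, every other term tends to 0, leaving 17/7.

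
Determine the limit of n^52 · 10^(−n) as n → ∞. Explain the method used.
lim = 0

Exponentials with base > 1 dominate every fixed polynomial: for any fixed c, n^c / 10^n → 0 as n → ∞ (e.g. by the ratio test, or by writing 10^n = e^(n ln 10) and noting e^(n ln 10) / n^c → ∞). Hence n^52 · 10^(−n) = n^52 / 10^n → 0.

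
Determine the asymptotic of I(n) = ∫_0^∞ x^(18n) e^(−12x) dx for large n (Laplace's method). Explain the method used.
I(n) ~ (sqrt(2π·18n) / 12) · (18n/(12e))^(18n)

Write the integrand as exp(18n ln x − 12x) and set f(x) = 18n ln x − 12x. Then f'(x) = 18n/x − 12 = 0 at x* = 18n/12, and f''(x*) = −18n/x*^2 = −12^2/(18n). Laplace's method (interior maximum) gives
  I(n) ~ e^(f(x*)) · sqrt(2π / |f''(x*)|)
        = exp(18n ln(18n/12) − 18n) · sqrt(2π · 18n / 12^2)
        = (18n/12)^(18n) e^(−18n) · sqrt(2π·18n) / 12
        = (sqrt(2π·18n) / 12) · (18n/(12e))^(18n).
This matches Γ(18n+1)/12^(18n+1) with Stirling applied to Γ.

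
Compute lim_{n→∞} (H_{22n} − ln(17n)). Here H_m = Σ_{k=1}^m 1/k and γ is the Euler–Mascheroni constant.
lim = ln(22/17) + γ

By Euler-Maclaurin, H_m = ln m + γ + O(1/m). So
  H_{22n} − ln(17n) = ln(22n) + γ − ln(17n) + O(1/n)
                       = ln(22/17) + γ + O(1/n).
Hence the limit is ln(22/17) + γ.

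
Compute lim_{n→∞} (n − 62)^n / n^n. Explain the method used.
lim = e^(−62)

Rewrite as (1 − 62/n)^(n). By the standard limit (1 + x/n)^n → e^x, we have (1 − 62/n)^n → e^(−62), and raising to the 1st power gives e^(−62).
More precisely, ln[(1 − 62/n)^(n)] = n · ln(1 − 62/n) = n · (-62/n + O(1/n^2)) = -62 + O(1/n) → -62.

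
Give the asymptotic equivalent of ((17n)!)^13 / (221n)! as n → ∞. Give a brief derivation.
((17n)!)^13/(221n)! ~ ((2π·17n)^(12/2) / sqrt(13)) · 13^(−13·17n)  →  0

Write N = 17n. Stirling: N! ~ sqrt(2π N)(N/e)^N and (13N)! ~ sqrt(2π·13N)·(13N/e)^(13N).
  (N!)^13/(13N)! ~ (2π N)^(13/2) (N/e)^(13N) / [sqrt(2π·13N) (13N/e)^(13N)]
     = (2π N)^(13/2) / sqrt(2π·13N) · (N/(13N))^(13N)
     = (2π N)^((13−1)/2) / sqrt(13) · 13^(−13N).
Since 13^13 > 1, the factor 13^(−13N) decays exponentially, so the ratio → 0. Substituting N = 17n gives the stated form.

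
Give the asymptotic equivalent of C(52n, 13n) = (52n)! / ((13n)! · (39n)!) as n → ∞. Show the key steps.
C(52n, 13n) ~ (256/27)^(13n) · sqrt(2/(3π·13n))

Write N = 13n. Apply Stirling to each factorial:
  (4N)! ~ sqrt(2π·4N) · (4N/e)^(4N),
  N! ~ sqrt(2π N) · (N/e)^N,
  (3N)! ~ sqrt(2π·3N) · (3N/e)^(3N).
The exponential factors combine to (4N)^(4N) / (N^N · (3N)^(3N)) = 4^(4N)/3^(3N) = (4^4/3^3)^N = (256/27)^N.
The square-root prefactors combine to sqrt(2π·4N) / (sqrt(2π N)·sqrt(2π·3N)) = sqrt(4 / (2π·3·N)) = sqrt(2/(3π·13n)).
Substituting N = 13n: C(52n, 13n) ~ (256/27)^(13n) · sqrt(2/(3π·13n)).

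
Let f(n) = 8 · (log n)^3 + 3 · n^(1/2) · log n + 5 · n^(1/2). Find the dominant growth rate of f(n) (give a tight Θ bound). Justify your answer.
f(n) ∈ Θ(n^(1/2) · log n)

Compare the terms by growth order. For large n, n^a · (log n)^b dominates n^a' · (log n)^b' iff a > a', or (a = a' and b > b'). Ranking the 3 terms shows the dominant one is 3 · n^(1/2) · log n. Hence f(n) ∈ Θ(n^(1/2) · log n).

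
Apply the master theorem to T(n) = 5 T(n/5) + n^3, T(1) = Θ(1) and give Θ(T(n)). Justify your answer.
T(n) = Θ(n^3)

log_5 5 ≈ 1.000. f(n) = n^3 dominates n^(log_5 5) since 3 > 1.000, and the regularity condition a·f(n/b) = 5·(n/5)^3 = (5/125)·n^3 ≤ c·f(n) holds with c = 5/125 ≈ 0.04 < 1. So this is Case 3: T(n) = Θ(f(n)) = Θ(n^3).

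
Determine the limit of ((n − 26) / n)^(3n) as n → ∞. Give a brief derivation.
lim = e^(−78)

Rewrite as (1 − 26/n)^(3n). By the standard limit (1 + x/n)^n → e^x, we have (1 − 26/n)^n → e^(−26), and raising to the 3rd power gives e^(−78).
More precisely, ln[(1 − 26/n)^(3n)] = 3n · ln(1 − 26/n) = 3n · (-26/n + O(1/n^2)) = -78 + O(1/n) → -78.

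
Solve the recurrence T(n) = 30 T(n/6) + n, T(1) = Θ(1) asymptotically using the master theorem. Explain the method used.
T(n) = Θ(n^(log_6 30))

Master theorem: compare f(n) = n to n^(log_6 30) where log_6 30 ≈ 1.898. Since 1 < log_6 30, we have f(n) = O(n^(log_6 30 − ε)) for some ε > 0 — Case 1. Hence T(n) = Θ(n^(log_6 30)).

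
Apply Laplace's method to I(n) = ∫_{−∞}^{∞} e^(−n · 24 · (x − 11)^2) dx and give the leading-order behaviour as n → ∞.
I(n) = sqrt(π/(24n))

Here φ(x) = 24 · (x − 11)^2 has its unique minimum at x* = 11 with φ(x*) = 0 and φ''(x*) = 48. Laplace's method gives
  I(n) ~ e^(−n φ(x*)) · sqrt(2π / (n · φ''(x*))) = sqrt(2π / (48n)) = sqrt(π/(24n)).
This is exact: substituting u = (x − 11)·sqrt(24n) gives I(n) = (1/sqrt(24n)) ∫_{−∞}^{∞} e^(−u^2) du = sqrt(π/(24n)).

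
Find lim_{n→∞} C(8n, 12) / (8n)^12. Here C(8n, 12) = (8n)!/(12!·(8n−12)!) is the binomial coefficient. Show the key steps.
lim = 1/12! = 1/479001600

With N = 8n → ∞: C(N, 12) / N^12 = [N(N−1)…(N−11)] / (12! · N^12) = (1/12!) · 1 · (1 − 1/(8n)) · … · (1 − 11/(8n)). Each factor → 1 as N → ∞, so the limit is 1/12! = 1/479001600.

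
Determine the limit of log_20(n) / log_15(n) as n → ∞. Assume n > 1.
lim = ln(15) / ln(20) = log_20(15)

Change of base: log_20(n) = ln n / ln 20 and log_15(n) = ln n / ln 15. The ratio is (ln n / ln 20) · (ln 15 / ln n) = ln 15 / ln 20, a constant independent of n. So the limit is ln 15 / ln 20 = log_20(15).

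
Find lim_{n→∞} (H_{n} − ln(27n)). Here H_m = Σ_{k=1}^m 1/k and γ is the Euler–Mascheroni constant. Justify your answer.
lim = −ln 27 + γ

By Euler-Maclaurin, H_m = ln m + γ + O(1/m). So
  H_{n} − ln(27n) = ln(n) + γ − ln(27n) + O(1/n)
                       = ln(1/27) + γ + O(1/n).
Hence the limit is ln(1/27) + γ.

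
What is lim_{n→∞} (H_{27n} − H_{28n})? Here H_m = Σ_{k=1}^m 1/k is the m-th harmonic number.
lim = ln(27/28)

Euler-Maclaurin gives H_m = ln m + γ + 1/(2m) + O(1/m^2). The γ and O(1/m) terms cancel in the difference:
  H_{27n} − H_{28n} = ln(27n) − ln(28n) + O(1/n) = ln(27/28) + O(1/n).
Hence the limit is ln(27/28).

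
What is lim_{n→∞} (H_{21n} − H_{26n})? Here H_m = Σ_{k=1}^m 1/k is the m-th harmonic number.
lim = ln(21/26)

Euler-Maclaurin gives H_m = ln m + γ + 1/(2m) + O(1/m^2). The γ and O(1/m) terms cancel in the difference:
  H_{21n} − H_{26n} = ln(21n) − ln(26n) + O(1/n) = ln(21/26) + O(1/n).
Hence the limit is ln(21/26).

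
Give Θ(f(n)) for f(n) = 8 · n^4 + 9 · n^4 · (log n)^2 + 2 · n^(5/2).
f(n) ∈ Θ(n^4 · (log n)^2)

Compare the terms by growth order. For large n, n^a · (log n)^b dominates n^a' · (log n)^b' iff a > a', or (a = a' and b > b'). Ranking the 3 terms shows the dominant one is 9 · n^4 · (log n)^2. Hence f(n) ∈ Θ(n^4 · (log n)^2).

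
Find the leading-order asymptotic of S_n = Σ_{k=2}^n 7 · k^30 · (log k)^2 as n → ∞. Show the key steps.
S_n ~ 7 · n^31 · (log n)^2 / 31

By integral comparison, S_n = ∫_1^n 7 · x^30 · (log x)^2 dx + O(n^30 · (log n)^2). For the integral, the leading term of ∫_1^n x^30 (log x)^2 dx is n^31/31 · (log n)^2 (by repeated integration by parts; each step lowers the log-exponent and produces a relatively O(1/log n) correction). Hence S_n ~ 7 · n^31 · (log n)^2 / 31.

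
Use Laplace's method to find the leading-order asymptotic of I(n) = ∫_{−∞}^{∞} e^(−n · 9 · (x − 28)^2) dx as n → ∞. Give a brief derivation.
I(n) = sqrt(π/(9n))

Here φ(x) = 9 · (x − 28)^2 has its unique minimum at x* = 28 with φ(x*) = 0 and φ''(x*) = 18. Laplace's method gives
  I(n) ~ e^(−n φ(x*)) · sqrt(2π / (n · φ''(x*))) = sqrt(2π / (18n)) = sqrt(π/(9n)).
This is exact: substituting u = (x − 28)·sqrt(9n) gives I(n) = (1/sqrt(9n)) ∫_{−∞}^{∞} e^(−u^2) du = sqrt(π/(9n)).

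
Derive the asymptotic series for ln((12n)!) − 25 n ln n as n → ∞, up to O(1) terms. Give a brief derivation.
ln((12n)!) − 25 n ln n = −13 n ln n + 12(ln 12 − 1) n + (1/2) ln(2π·12n) + O(1/n)

Stirling: ln((12n)!) = 12n ln(12n) − 12n + (1/2) ln(2π·12n) + O(1/n).
Expand 12n ln(12n) = 12n (ln n + ln 12) = 12n ln n + 12n ln 12.
Subtract 25n ln n: leading term is (12 − 25) n ln n = −13 n ln n. The next term is 12n ln 12 − 12n = 12(ln 12 − 1) n. Then the (1/2) ln(2π·12n) correction.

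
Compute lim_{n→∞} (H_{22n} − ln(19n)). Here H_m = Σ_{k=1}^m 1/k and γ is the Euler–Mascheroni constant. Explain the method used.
lim = ln(22/19) + γ

By Euler-Maclaurin, H_m = ln m + γ + O(1/m). So
  H_{22n} − ln(19n) = ln(22n) + γ − ln(19n) + O(1/n)
                       = ln(22/19) + γ + O(1/n).
Hence the limit is ln(22/19) + γ.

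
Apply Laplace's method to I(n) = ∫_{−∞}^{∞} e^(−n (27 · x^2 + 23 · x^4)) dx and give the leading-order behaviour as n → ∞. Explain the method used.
I(n) ~ sqrt(π/(27n))

φ(x) = 27 · x^2 + 23 · x^4 has its unique global minimum at x* = 0 (since φ'(x) = 54x + 92x^3 = 0 only at x = 0 for real x with both coefficients positive, and φ → ∞ as |x| → ∞). At x* = 0, φ(0) = 0 and φ''(0) = 54. Laplace's method then gives
  I(n) ~ sqrt(2π / (n · φ''(0))) · e^(−n φ(0)) = sqrt(2π / (54n)) = sqrt(π/(27n)).
The 23 · x^4 term contributes only at subleading order (an O(1/n) relative correction).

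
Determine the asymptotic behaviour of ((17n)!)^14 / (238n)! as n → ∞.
((17n)!)^14/(238n)! ~ ((2π·17n)^(13/2) / sqrt(14)) · 14^(−14·17n)  →  0

Write N = 17n. Stirling: N! ~ sqrt(2π N)(N/e)^N and (14N)! ~ sqrt(2π·14N)·(14N/e)^(14N).
  (N!)^14/(14N)! ~ (2π N)^(14/2) (N/e)^(14N) / [sqrt(2π·14N) (14N/e)^(14N)]
     = (2π N)^(14/2) / sqrt(2π·14N) · (N/(14N))^(14N)
     = (2π N)^((14−1)/2) / sqrt(14) · 14^(−14N).
Since 14^14 > 1, the factor 14^(−14N) decays exponentially, so the ratio → 0. Substituting N = 17n gives the stated form.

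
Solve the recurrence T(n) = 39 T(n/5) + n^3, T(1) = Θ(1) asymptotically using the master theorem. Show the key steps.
T(n) = Θ(n^3)

log_5 39 ≈ 2.276. f(n) = n^3 dominates n^(log_5 39) since 3 > 2.276, and the regularity condition a·f(n/b) = 39·(n/5)^3 = (39/125)·n^3 ≤ c·f(n) holds with c = 39/125 ≈ 0.312 < 1. So this is Case 3: T(n) = Θ(f(n)) = Θ(n^3).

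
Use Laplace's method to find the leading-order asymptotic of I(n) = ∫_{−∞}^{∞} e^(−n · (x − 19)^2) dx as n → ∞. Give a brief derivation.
I(n) = sqrt(π/n)

Here φ(x) = (x − 19)^2 has its unique minimum at x* = 19 with φ(x*) = 0 and φ''(x*) = 2. Laplace's method gives
  I(n) ~ e^(−n φ(x*)) · sqrt(2π / (n · φ''(x*))) = sqrt(2π / (2n)) = sqrt(π/n).
This is exact: substituting u = (x − 19)·sqrt(n) gives I(n) = (1/sqrt(n)) ∫_{−∞}^{∞} e^(−u^2) du = sqrt(π/n).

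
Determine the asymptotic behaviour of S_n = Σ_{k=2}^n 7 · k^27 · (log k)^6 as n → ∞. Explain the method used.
S_n ~ n^28 · (log n)^6 / 4

By integral comparison, S_n = ∫_1^n 7 · x^27 · (log x)^6 dx + O(n^27 · (log n)^6). For the integral, the leading term of ∫_1^n x^27 (log x)^6 dx is n^28/28 · (log n)^6 (by repeated integration by parts; each step lowers the log-exponent and produces a relatively O(1/log n) correction). Hence S_n ~ n^28 · (log n)^6 / 4.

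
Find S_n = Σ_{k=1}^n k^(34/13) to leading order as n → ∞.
S_n ~ (13/47) · n^(47/13)

Integral comparison: Σ_{k=1}^n k^(34/13) = ∫_0^n x^(34/13) dx + O(n^(34/13)). The integral is n^(1 + 34/13) / (1 + 34/13) = n^((34+13)/13) / ((34+13)/13) = (13/47) · n^(47/13).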